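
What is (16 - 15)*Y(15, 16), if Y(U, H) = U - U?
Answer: 0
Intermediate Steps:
Y(U, H) = 0
(16 - 15)*Y(15, 16) = (16 - 15)*0 = 1*0 = 0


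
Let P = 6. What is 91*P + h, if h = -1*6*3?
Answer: 528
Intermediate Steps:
h = -18 (h = -6*3 = -18)
91*P + h = 91*6 - 18 = 546 - 18 = 528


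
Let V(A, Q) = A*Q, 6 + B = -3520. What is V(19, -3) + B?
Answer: -3583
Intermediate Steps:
B = -3526 (B = -6 - 3520 = -3526)
V(19, -3) + B = 19*(-3) - 3526 = -57 - 3526 = -3583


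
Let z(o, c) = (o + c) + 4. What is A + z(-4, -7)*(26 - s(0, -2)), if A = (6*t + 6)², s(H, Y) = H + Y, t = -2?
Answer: -160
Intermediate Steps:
z(o, c) = 4 + c + o (z(o, c) = (c + o) + 4 = 4 + c + o)
A = 36 (A = (6*(-2) + 6)² = (-12 + 6)² = (-6)² = 36)
A + z(-4, -7)*(26 - s(0, -2)) = 36 + (4 - 7 - 4)*(26 - (0 - 2)) = 36 - 7*(26 - 1*(-2)) = 36 - 7*(26 + 2) = 36 - 7*28 = 36 - 196 = -160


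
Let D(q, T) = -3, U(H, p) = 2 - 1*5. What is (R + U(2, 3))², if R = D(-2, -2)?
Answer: 36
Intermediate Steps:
U(H, p) = -3 (U(H, p) = 2 - 5 = -3)
R = -3
(R + U(2, 3))² = (-3 - 3)² = (-6)² = 36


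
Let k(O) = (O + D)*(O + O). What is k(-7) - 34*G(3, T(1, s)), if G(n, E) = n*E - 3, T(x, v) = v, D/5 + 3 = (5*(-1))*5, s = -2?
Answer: 2364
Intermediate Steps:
D = -140 (D = -15 + 5*((5*(-1))*5) = -15 + 5*(-5*5) = -15 + 5*(-25) = -15 - 125 = -140)
k(O) = 2*O*(-140 + O) (k(O) = (O - 140)*(O + O) = (-140 + O)*(2*O) = 2*O*(-140 + O))
G(n, E) = -3 + E*n (G(n, E) = E*n - 3 = -3 + E*n)
k(-7) - 34*G(3, T(1, s)) = 2*(-7)*(-140 - 7) - 34*(-3 - 2*3) = 2*(-7)*(-147) - 34*(-3 - 6) = 2058 - 34*(-9) = 2058 + 306 = 2364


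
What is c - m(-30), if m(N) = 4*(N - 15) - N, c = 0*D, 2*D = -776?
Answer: 150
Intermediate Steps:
D = -388 (D = (½)*(-776) = -388)
c = 0 (c = 0*(-388) = 0)
m(N) = -60 + 3*N (m(N) = 4*(-15 + N) - N = (-60 + 4*N) - N = -60 + 3*N)
c - m(-30) = 0 - (-60 + 3*(-30)) = 0 - (-60 - 90) = 0 - 1*(-150) = 0 + 150 = 150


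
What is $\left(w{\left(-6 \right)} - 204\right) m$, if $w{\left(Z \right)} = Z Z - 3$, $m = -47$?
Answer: $8037$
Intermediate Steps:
$w{\left(Z \right)} = -3 + Z^{2}$ ($w{\left(Z \right)} = Z^{2} - 3 = -3 + Z^{2}$)
$\left(w{\left(-6 \right)} - 204\right) m = \left(\left(-3 + \left(-6\right)^{2}\right) - 204\right) \left(-47\right) = \left(\left(-3 + 36\right) - 204\right) \left(-47\right) = \left(33 - 204\right) \left(-47\right) = \left(-171\right) \left(-47\right) = 8037$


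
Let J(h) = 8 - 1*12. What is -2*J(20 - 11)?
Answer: 8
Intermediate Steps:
J(h) = -4 (J(h) = 8 - 12 = -4)
-2*J(20 - 11) = -2*(-4) = 8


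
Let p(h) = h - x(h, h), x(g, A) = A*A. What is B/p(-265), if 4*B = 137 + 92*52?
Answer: -37/2120 ≈ -0.017453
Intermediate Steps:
x(g, A) = A**2
B = 4921/4 (B = (137 + 92*52)/4 = (137 + 4784)/4 = (1/4)*4921 = 4921/4 ≈ 1230.3)
p(h) = h - h**2
B/p(-265) = 4921/(4*((-265*(1 - 1*(-265))))) = 4921/(4*((-265*(1 + 265)))) = 4921/(4*((-265*266))) = (4921/4)/(-70490) = (4921/4)*(-1/70490) = -37/2120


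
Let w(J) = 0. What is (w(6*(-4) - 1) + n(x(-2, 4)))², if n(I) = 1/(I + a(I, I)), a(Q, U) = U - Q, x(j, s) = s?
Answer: 1/16 ≈ 0.062500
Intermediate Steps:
n(I) = 1/I (n(I) = 1/(I + (I - I)) = 1/(I + 0) = 1/I)
(w(6*(-4) - 1) + n(x(-2, 4)))² = (0 + 1/4)² = (0 + ¼)² = (¼)² = 1/16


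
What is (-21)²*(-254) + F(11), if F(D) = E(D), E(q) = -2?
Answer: -112016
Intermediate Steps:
F(D) = -2
(-21)²*(-254) + F(11) = (-21)²*(-254) - 2 = 441*(-254) - 2 = -112014 - 2 = -112016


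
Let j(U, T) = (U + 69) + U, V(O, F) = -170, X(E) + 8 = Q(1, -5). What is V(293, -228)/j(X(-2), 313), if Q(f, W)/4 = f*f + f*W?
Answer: -170/21 ≈ -8.0952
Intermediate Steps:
Q(f, W) = 4*f² + 4*W*f (Q(f, W) = 4*(f*f + f*W) = 4*(f² + W*f) = 4*f² + 4*W*f)
X(E) = -24 (X(E) = -8 + 4*1*(-5 + 1) = -8 + 4*1*(-4) = -8 - 16 = -24)
j(U, T) = 69 + 2*U (j(U, T) = (69 + U) + U = 69 + 2*U)
V(293, -228)/j(X(-2), 313) = -170/(69 + 2*(-24)) = -170/(69 - 48) = -170/21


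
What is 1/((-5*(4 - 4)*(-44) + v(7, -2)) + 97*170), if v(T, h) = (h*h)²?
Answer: 1/16506 ≈ 6.0584e-5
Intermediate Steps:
v(T, h) = h⁴ (v(T, h) = (h²)² = h⁴)
1/((-5*(4 - 4)*(-44) + v(7, -2)) + 97*170) = 1/((-5*(4 - 4)*(-44) + (-2)⁴) + 97*170) = 1/((-5*0*(-44) + 16) + 16490) = 1/((0*(-44) + 16) + 16490) = 1/((0 + 16) + 16490) = 1/(16 + 16490) = 1/16506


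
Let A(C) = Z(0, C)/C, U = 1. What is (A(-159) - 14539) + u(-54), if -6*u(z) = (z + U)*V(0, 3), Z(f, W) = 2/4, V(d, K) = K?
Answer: -2307488/159 ≈ -14513.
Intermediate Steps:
Z(f, W) = ½ (Z(f, W) = 2*(¼) = ½)
u(z) = -½ - z/2 (u(z) = -(z + 1)*3/6 = -(1 + z)*3/6 = -(3 + 3*z)/6 = -½ - z/2)
A(C) = 1/(2*C)
(A(-159) - 14539) + u(-54) = ((½)/(-159) - 14539) + (-½ - ½*(-54)) = ((½)*(-1/159) - 14539) + (-½ + 27) = (-1/318 - 14539) + 53/2 = -4623403/318 + 53/2 = -2307488/159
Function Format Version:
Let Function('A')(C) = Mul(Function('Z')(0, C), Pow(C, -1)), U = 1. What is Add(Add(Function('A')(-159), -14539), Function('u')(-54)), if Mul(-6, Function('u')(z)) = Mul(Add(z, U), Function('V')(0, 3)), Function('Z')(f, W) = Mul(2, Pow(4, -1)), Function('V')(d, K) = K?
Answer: Rational(-2307488, 159) ≈ -14513.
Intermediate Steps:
Function('Z')(f, W) = Rational(1, 2) (Function('Z')(f, W) = Mul(2, Rational(1, 4)) = Rational(1, 2))
Function('u')(z) = Add(Rational(-1, 2), Mul(Rational(-1, 2), z)) (Function('u')(z) = Mul(Rational(-1, 6), Mul(Add(z, 1), 3)) = Mul(Rational(-1, 6), Mul(Add(1, z), 3)) = Mul(Rational(-1, 6), Add(3, Mul(3, z))) = Add(Rational(-1, 2), Mul(Rational(-1, 2), z)))
Function('A')(C) = Mul(Rational(1, 2), Pow(C, -1))
Add(Add(Function('A')(-159), -14539), Function('u')(-54)) = Add(Add(Mul(Rational(1, 2), Pow(-159, -1)), -14539), Add(Rational(-1, 2), Mul(Rational(-1, 2), -54))) = Add(Add(Mul(Rational(1, 2), Rational(-1, 159)), -14539), Add(Rational(-1, 2), 27)) = Add(Add(Rational(-1, 318), -14539), Rational(53, 2)) = Add(Rational(-4623403, 318), Rational(53, 2)) = Rational(-2307488, 159)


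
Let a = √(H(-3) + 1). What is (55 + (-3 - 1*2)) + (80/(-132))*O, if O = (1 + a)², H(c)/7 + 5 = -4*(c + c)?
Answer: -350/11 - 40*√134/33 ≈ -45.849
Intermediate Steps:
H(c) = -35 - 56*c (H(c) = -35 + 7*(-4*(c + c)) = -35 + 7*(-8*c) = -35 - 56*c)
a = √134 (a = √((-35 - 56*(-3)) + 1) = √((-35 + 168) + 1) = √(133 + 1) = √134 ≈ 11.576)
O = (1 + √134)² ≈ 158.15
(55 + (-3 - 1*2)) + (80/(-132))*O = (55 + (-3 - 1*2)) + (80/(-132))*(1 + √134)² = (55 + (-3 - 2)) + (80*(-1/132))*(1 + √134)² = (55 - 5) - 20*(1 + √134)²/33 = 50 - 20*(1 + √134)²/33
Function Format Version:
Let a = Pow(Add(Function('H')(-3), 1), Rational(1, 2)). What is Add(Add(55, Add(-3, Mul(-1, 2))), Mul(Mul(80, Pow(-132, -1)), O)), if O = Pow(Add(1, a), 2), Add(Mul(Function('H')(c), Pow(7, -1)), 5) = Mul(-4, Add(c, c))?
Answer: Add(Rational(-350, 11), Mul(Rational(-40, 33), Pow(134, Rational(1, 2)))) ≈ -45.849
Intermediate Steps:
Function('H')(c) = Add(-35, Mul(-56, c)) (Function('H')(c) = Add(-35, Mul(7, Mul(-4, Add(c, c)))) = Add(-35, Mul(7, Mul(-4, Mul(2, c)))) = Add(-35, Mul(7, Mul(-8, c))) = Add(-35, Mul(-56, c)))
a = Pow(134, Rational(1, 2)) (a = Pow(Add(Add(-35, Mul(-56, -3)), 1), Rational(1, 2)) = Pow(Add(Add(-35, 168), 1), Rational(1, 2)) = Pow(Add(133, 1), Rational(1, 2)) = Pow(134, Rational(1, 2)) ≈ 11.576)
O = Pow(Add(1, Pow(134, Rational(1, 2))), 2) ≈ 158.15
Add(Add(55, Add(-3, Mul(-1, 2))), Mul(Mul(80, Pow(-132, -1)), O)) = Add(Add(55, Add(-3, Mul(-1, 2))), Mul(Mul(80, Pow(-132, -1)), Pow(Add(1, Pow(134, Rational(1, 2))), 2))) = Add(Add(55, Add(-3, -2)), Mul(Mul(80, Rational(-1, 132)), Pow(Add(1, Pow(134, Rational(1, 2))), 2))) = Add(Add(55, -5), Mul(Rational(-20, 33), Pow(Add(1, Pow(134, Rational(1, 2))), 2))) = Add(50, Mul(Rational(-20, 33), Pow(Add(1, Pow(134, Rational(1, 2))), 2)))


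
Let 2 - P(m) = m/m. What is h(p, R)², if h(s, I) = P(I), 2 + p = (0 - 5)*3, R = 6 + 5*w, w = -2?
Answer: 1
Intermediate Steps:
R = -4 (R = 6 + 5*(-2) = 6 - 10 = -4)
P(m) = 1 (P(m) = 2 - m/m = 2 - 1*1 = 2 - 1 = 1)
p = -17 (p = -2 + (0 - 5)*3 = -2 - 5*3 = -2 - 15 = -17)
h(s, I) = 1
h(p, R)² = 1² = 1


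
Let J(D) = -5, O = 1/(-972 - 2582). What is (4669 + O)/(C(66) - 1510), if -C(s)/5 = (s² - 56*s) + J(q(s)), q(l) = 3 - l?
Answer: -3318725/3401178 ≈ -0.97576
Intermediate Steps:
O = -1/3554 (O = 1/(-3554) = -1/3554 ≈ -0.00028137)
C(s) = 25 - 5*s² + 280*s (C(s) = -5*((s² - 56*s) - 5) = -5*(-5 + s² - 56*s) = 25 - 5*s² + 280*s)
(4669 + O)/(C(66) - 1510) = (4669 - 1/3554)/((25 - 5*66² + 280*66) - 1510) = 16593625/(3554*((25 - 5*4356 + 18480) - 1510)) = 16593625/(3554*((25 - 21780 + 18480) - 1510)) = 16593625/(3554*(-3275 - 1510)) = (16593625/3554)/(-4785) = (16593625/3554)*(-1/4785) = -3318725/3401178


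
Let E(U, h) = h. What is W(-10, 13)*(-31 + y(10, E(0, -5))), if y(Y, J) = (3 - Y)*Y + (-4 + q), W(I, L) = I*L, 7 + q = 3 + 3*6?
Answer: 11830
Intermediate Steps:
q = 14 (q = -7 + (3 + 3*6) = -7 + (3 + 18) = -7 + 21 = 14)
y(Y, J) = 10 + Y*(3 - Y) (y(Y, J) = (3 - Y)*Y + (-4 + 14) = Y*(3 - Y) + 10 = 10 + Y*(3 - Y))
W(-10, 13)*(-31 + y(10, E(0, -5))) = (-10*13)*(-31 + (10 - 1*10² + 3*10)) = -130*(-31 + (10 - 1*100 + 30)) = -130*(-31 + (10 - 100 + 30)) = -130*(-31 - 60) = -130*(-91) = 11830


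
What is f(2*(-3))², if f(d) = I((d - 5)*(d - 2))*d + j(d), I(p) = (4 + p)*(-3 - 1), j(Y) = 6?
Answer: 4901796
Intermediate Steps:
I(p) = -16 - 4*p (I(p) = (4 + p)*(-4) = -16 - 4*p)
f(d) = 6 + d*(-16 - 4*(-5 + d)*(-2 + d)) (f(d) = (-16 - 4*(d - 5)*(d - 2))*d + 6 = (-16 - 4*(-5 + d)*(-2 + d))*d + 6 = d*(-16 - 4*(-5 + d)*(-2 + d)) + 6 = 6 + d*(-16 - 4*(-5 + d)*(-2 + d)))
f(2*(-3))² = (6 - 4*2*(-3)*(14 + (2*(-3))² - 14*(-3)))² = (6 - 4*(-6)*(14 + (-6)² - 7*(-6)))² = (6 - 4*(-6)*(14 + 36 + 42))² = (6 - 4*(-6)*92)² = (6 + 2208)² = 2214² = 4901796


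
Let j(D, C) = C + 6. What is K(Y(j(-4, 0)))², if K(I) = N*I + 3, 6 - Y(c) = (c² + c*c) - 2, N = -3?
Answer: 38025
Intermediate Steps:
j(D, C) = 6 + C
Y(c) = 8 - 2*c² (Y(c) = 6 - ((c² + c*c) - 2) = 6 - ((c² + c²) - 2) = 6 - (2*c² - 2) = 6 - (-2 + 2*c²) = 6 + (2 - 2*c²) = 8 - 2*c²)
K(I) = 3 - 3*I (K(I) = -3*I + 3 = 3 - 3*I)
K(Y(j(-4, 0)))² = (3 - 3*(8 - 2*(6 + 0)²))² = (3 - 3*(8 - 2*6²))² = (3 - 3*(8 - 2*36))² = (3 - 3*(8 - 72))² = (3 - 3*(-64))² = (3 + 192)² = 195² = 38025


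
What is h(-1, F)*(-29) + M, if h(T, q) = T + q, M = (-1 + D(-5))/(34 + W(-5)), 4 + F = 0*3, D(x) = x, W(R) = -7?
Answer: 1303/9 ≈ 144.78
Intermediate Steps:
F = -4 (F = -4 + 0*3 = -4 + 0 = -4)
M = -2/9 (M = (-1 - 5)/(34 - 7) = -6/27 = -6*1/27 = -2/9 ≈ -0.22222)
h(-1, F)*(-29) + M = (-1 - 4)*(-29) - 2/9 = -5*(-29) - 2/9 = 145 - 2/9 = 1303/9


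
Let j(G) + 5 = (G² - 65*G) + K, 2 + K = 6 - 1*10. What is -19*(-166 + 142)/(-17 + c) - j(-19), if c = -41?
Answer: -46193/29 ≈ -1592.9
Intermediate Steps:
K = -6 (K = -2 + (6 - 1*10) = -2 + (6 - 10) = -2 - 4 = -6)
j(G) = -11 + G² - 65*G (j(G) = -5 + ((G² - 65*G) - 6) = -5 + (-6 + G² - 65*G) = -11 + G² - 65*G)
-19*(-166 + 142)/(-17 + c) - j(-19) = -19*(-166 + 142)/(-17 - 41) - (-11 + (-19)² - 65*(-19)) = -(-456)/(-58) - (-11 + 361 + 1235) = -(-456)*(-1)/58 - 1*1585 = -19*12/29 - 1585 = -228/29 - 1585 = -46193/29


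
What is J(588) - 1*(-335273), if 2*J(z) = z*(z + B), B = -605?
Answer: 330275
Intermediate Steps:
J(z) = z*(-605 + z)/2 (J(z) = (z*(z - 605))/2 = (z*(-605 + z))/2 = z*(-605 + z)/2)
J(588) - 1*(-335273) = (½)*588*(-605 + 588) - 1*(-335273) = (½)*588*(-17) + 335273 = -4998 + 335273 = 330275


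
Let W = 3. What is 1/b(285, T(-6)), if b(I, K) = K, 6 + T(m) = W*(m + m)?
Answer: -1/42 ≈ -0.023810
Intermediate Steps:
T(m) = -6 + 6*m (T(m) = -6 + 3*(m + m) = -6 + 3*(2*m) = -6 + 6*m)
1/b(285, T(-6)) = 1/(-6 + 6*(-6)) = 1/(-6 - 36) = 1/(-42) = -1/42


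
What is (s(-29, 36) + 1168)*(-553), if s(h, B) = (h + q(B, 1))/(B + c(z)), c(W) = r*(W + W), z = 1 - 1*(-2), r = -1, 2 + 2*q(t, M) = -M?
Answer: -38720507/60 ≈ -6.4534e+5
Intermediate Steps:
q(t, M) = -1 - M/2 (q(t, M) = -1 + (-M)/2 = -1 - M/2)
z = 3 (z = 1 + 2 = 3)
c(W) = -2*W (c(W) = -(W + W) = -2*W)
s(h, B) = (-3/2 + h)/(-6 + B) (s(h, B) = (h + (-1 - ½*1))/(B - 2*3) = (h + (-1 - ½))/(B - 6) = (h - 3/2)/(-6 + B) = (-3/2 + h)/(-6 + B))
(s(-29, 36) + 1168)*(-553) = ((-3/2 - 29)/(-6 + 36) + 1168)*(-553) = (-61/2/30 + 1168)*(-553) = ((1/30)*(-61/2) + 1168)*(-553) = (-61/60 + 1168)*(-553) = (70019/60)*(-553) = -38720507/60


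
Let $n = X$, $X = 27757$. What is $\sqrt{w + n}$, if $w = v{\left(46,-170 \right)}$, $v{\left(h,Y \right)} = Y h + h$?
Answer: $\sqrt{19983} \approx 141.36$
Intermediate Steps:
$n = 27757$
$v{\left(h,Y \right)} = h + Y h$
$w = -7774$ ($w = 46 \left(1 - 170\right) = 46 \left(-169\right) = -7774$)
$\sqrt{w + n} = \sqrt{-7774 + 27757} = \sqrt{19983}$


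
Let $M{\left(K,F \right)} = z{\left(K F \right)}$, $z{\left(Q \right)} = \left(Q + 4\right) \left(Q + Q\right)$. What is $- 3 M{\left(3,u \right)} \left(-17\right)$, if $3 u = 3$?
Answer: $2142$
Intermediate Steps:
$u = 1$ ($u = \frac{1}{3} \cdot 3 = 1$)
$z{\left(Q \right)} = 2 Q \left(4 + Q\right)$ ($z{\left(Q \right)} = \left(4 + Q\right) 2 Q = 2 Q \left(4 + Q\right)$)
$M{\left(K,F \right)} = 2 F K \left(4 + F K\right)$ ($M{\left(K,F \right)} = 2 K F \left(4 + K F\right) = 2 F K \left(4 + F K\right)$)
$- 3 M{\left(3,u \right)} \left(-17\right) = - 3 \cdot 2 \cdot 1 \cdot 3 \left(4 + 1 \cdot 3\right) \left(-17\right) = - 3 \cdot 2 \cdot 1 \cdot 3 \left(4 + 3\right) \left(-17\right) = - 3 \cdot 2 \cdot 1 \cdot 3 \cdot 7 \left(-17\right) = \left(-3\right) 42 \left(-17\right) = \left(-126\right) \left(-17\right) = 2142$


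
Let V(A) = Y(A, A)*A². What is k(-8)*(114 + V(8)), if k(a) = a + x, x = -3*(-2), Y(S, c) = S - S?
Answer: -228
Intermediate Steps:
Y(S, c) = 0
V(A) = 0 (V(A) = 0*A² = 0)
x = 6
k(a) = 6 + a (k(a) = a + 6 = 6 + a)
k(-8)*(114 + V(8)) = (6 - 8)*(114 + 0) = -2*114 = -228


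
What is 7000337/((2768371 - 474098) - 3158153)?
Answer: -7000337/863880 ≈ -8.1034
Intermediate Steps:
7000337/((2768371 - 474098) - 3158153) = 7000337/(2294273 - 3158153) = 7000337/(-863880) = 7000337*(-1/863880) = -7000337/863880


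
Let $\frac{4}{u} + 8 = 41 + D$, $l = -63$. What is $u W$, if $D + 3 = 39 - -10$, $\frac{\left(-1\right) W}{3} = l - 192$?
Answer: $\frac{3060}{79} \approx 38.734$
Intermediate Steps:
$W = 765$ ($W = - 3 \left(-63 - 192\right) = \left(-3\right) \left(-255\right) = 765$)
$D = 46$ ($D = -3 + \left(39 - -10\right) = -3 + \left(39 + 10\right) = -3 + 49 = 46$)
$u = \frac{4}{79}$ ($u = \frac{4}{-8 + \left(41 + 46\right)} = \frac{4}{-8 + 87} = \frac{4}{79} \approx 0.050633$)
$u W = \frac{4}{79} \cdot 765 = \frac{3060}{79}$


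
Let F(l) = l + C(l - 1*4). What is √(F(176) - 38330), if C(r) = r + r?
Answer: I*√37810 ≈ 194.45*I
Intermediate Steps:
C(r) = 2*r
F(l) = -8 + 3*l (F(l) = l + 2*(l - 1*4) = l + 2*(l - 4) = l + 2*(-4 + l) = l + (-8 + 2*l) = -8 + 3*l)
√(F(176) - 38330) = √((-8 + 3*176) - 38330) = √((-8 + 528) - 38330) = √(520 - 38330) = √(-37810) = I*√37810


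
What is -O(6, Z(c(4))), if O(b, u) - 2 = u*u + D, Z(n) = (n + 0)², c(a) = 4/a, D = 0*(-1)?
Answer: -3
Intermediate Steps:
D = 0
Z(n) = n²
O(b, u) = 2 + u² (O(b, u) = 2 + (u*u + 0) = 2 + (u² + 0) = 2 + u²)
-O(6, Z(c(4))) = -(2 + ((4/4)²)²) = -(2 + ((4*(¼))²)²) = -(2 + (1²)²) = -(2 + 1²) = -(2 + 1) = -1*3 = -3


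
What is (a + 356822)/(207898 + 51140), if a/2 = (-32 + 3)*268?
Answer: 170639/129519 ≈ 1.3175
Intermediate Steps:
a = -15544 (a = 2*((-32 + 3)*268) = 2*(-29*268) = 2*(-7772) = -15544)
(a + 356822)/(207898 + 51140) = (-15544 + 356822)/(207898 + 51140) = 341278/259038 = 341278*(1/259038) = 170639/129519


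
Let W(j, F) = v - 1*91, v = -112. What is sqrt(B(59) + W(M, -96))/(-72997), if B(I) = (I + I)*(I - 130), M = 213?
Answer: -I*sqrt(8581)/72997 ≈ -0.001269*I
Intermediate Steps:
B(I) = 2*I*(-130 + I) (B(I) = (2*I)*(-130 + I) = 2*I*(-130 + I))
W(j, F) = -203 (W(j, F) = -112 - 1*91 = -112 - 91 = -203)
sqrt(B(59) + W(M, -96))/(-72997) = sqrt(2*59*(-130 + 59) - 203)/(-72997) = sqrt(2*59*(-71) - 203)*(-1/72997) = sqrt(-8378 - 203)*(-1/72997) = sqrt(-8581)*(-1/72997) = (I*sqrt(8581))*(-1/72997) = -I*sqrt(8581)/72997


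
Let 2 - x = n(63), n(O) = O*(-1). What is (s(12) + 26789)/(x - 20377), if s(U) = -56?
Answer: -26733/20312 ≈ -1.3161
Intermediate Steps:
n(O) = -O
x = 65 (x = 2 - (-1)*63 = 2 - 1*(-63) = 2 + 63 = 65)
(s(12) + 26789)/(x - 20377) = (-56 + 26789)/(65 - 20377) = 26733/(-20312) = 26733*(-1/20312) = -26733/20312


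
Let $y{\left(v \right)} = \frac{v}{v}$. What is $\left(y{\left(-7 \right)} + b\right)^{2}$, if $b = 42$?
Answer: $1849$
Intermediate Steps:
$y{\left(v \right)} = 1$
$\left(y{\left(-7 \right)} + b\right)^{2} = \left(1 + 42\right)^{2} = 43^{2} = 1849$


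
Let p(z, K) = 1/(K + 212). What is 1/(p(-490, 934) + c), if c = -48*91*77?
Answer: -1146/385441055 ≈ -2.9732e-6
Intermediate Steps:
c = -336336 (c = -4368*77 = -336336)
p(z, K) = 1/(212 + K)
1/(p(-490, 934) + c) = 1/(1/(212 + 934) - 336336) = 1/(1/1146 - 336336) = 1/(-385441055/1146) = -1146/385441055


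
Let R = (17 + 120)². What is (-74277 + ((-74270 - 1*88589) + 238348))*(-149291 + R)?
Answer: -158192664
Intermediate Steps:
R = 18769 (R = 137² = 18769)
(-74277 + ((-74270 - 1*88589) + 238348))*(-149291 + R) = (-74277 + ((-74270 - 1*88589) + 238348))*(-149291 + 18769) = (-74277 + ((-74270 - 88589) + 238348))*(-130522) = (-74277 + (-162859 + 238348))*(-130522) = (-74277 + 75489)*(-130522) = 1212*(-130522) = -158192664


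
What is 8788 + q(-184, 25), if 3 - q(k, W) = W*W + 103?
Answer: 8063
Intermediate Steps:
q(k, W) = -100 - W² (q(k, W) = 3 - (W*W + 103) = 3 - (W² + 103) = 3 - (103 + W²) = 3 + (-103 - W²) = -100 - W²)
8788 + q(-184, 25) = 8788 + (-100 - 1*25²) = 8788 + (-100 - 1*625) = 8788 + (-100 - 625) = 8788 - 725 = 8063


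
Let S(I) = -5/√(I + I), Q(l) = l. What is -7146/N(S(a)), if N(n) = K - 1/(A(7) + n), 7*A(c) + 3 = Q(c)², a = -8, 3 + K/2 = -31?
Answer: 427091409/4072900 + 175077*I/4072900 ≈ 104.86 + 0.042986*I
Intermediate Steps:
K = -68 (K = -6 + 2*(-31) = -6 - 62 = -68)
A(c) = -3/7 + c²/7
S(I) = -5*√2/(2*√I)
N(n) = -68 - 1/(46/7 + n) (N(n) = -68 - 1/((-3/7 + (⅐)*7²) + n) = -68 - 1/((-3/7 + (⅐)*49) + n) = -68 - 1/((-3/7 + 7) + n) = -68 - 1/(46/7 + n))
-7146/N(S(a)) = -7146*(46 + 7*(-5*√2/(2*√(-8))))/(-3135 - (-1190)*√2/√(-8)) = -7146*(46 + 7*(-5*√2*(-I*√2/4)/2))/(-3135 - (-1190)*√2*(-I*√2/4)) = -7146*(46 + 7*(5*I/4))/(-3135 - 595*I) = -7146*(-3135 + 595*I)*(46 + 35*I/4)/10182250 = -3573*(-3135 + 595*I)*(46 + 35*I/4)/5091125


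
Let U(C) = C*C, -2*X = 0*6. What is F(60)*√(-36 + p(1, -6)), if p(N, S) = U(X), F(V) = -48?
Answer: -288*I ≈ -288.0*I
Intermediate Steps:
X = 0 (X = -0*6 = -½*0 = 0)
U(C) = C²
p(N, S) = 0 (p(N, S) = 0² = 0)
F(60)*√(-36 + p(1, -6)) = -48*√(-36 + 0) = -288*I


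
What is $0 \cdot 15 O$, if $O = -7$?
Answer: $0$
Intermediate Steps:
$0 \cdot 15 O = 0 \cdot 15 \left(-7\right) = 0 \left(-105\right) = 0$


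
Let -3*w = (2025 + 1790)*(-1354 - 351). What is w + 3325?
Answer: 6514550/3 ≈ 2.1715e+6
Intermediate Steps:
w = 6504575/3 (w = -(2025 + 1790)*(-1354 - 351)/3 = -3815*(-1705)/3 = -⅓*(-6504575) = 6504575/3 ≈ 2.1682e+6)
w + 3325 = 6504575/3 + 3325 = 6514550/3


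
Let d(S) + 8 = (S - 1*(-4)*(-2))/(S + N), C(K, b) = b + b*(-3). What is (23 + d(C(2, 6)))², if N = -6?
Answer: 21025/81 ≈ 259.57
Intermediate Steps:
C(K, b) = -2*b (C(K, b) = b - 3*b = -2*b)
d(S) = -8 + (-8 + S)/(-6 + S) (d(S) = -8 + (S - 1*(-4)*(-2))/(S - 6) = -8 + (S + 4*(-2))/(-6 + S) = -8 + (S - 8)/(-6 + S) = -8 + (-8 + S)/(-6 + S))
(23 + d(C(2, 6)))² = (23 + (40 - (-14)*6)/(-6 - 2*6))² = (23 + (40 - 7*(-12))/(-6 - 12))² = (23 + (40 + 84)/(-18))² = (23 - 1/18*124)² = (23 - 62/9)² = (145/9)² = 21025/81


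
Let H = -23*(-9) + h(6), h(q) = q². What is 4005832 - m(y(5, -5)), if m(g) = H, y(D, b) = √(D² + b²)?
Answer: 4005589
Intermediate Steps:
H = 243 (H = -23*(-9) + 6² = 207 + 36 = 243)
m(g) = 243
4005832 - m(y(5, -5)) = 4005832 - 1*243 = 4005832 - 243 = 4005589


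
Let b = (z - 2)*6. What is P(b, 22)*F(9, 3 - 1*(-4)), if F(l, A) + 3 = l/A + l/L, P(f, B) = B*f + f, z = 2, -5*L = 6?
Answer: 0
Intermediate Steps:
L = -6/5 (L = -⅕*6 = -6/5 ≈ -1.2000)
b = 0 (b = (2 - 2)*6 = 0*6 = 0)
P(f, B) = f + B*f
F(l, A) = -3 - 5*l/6 + l/A (F(l, A) = -3 + (l/A + l/(-6/5)) = -3 + (l/A + l*(-⅚)) = -3 + (l/A - 5*l/6) = -3 + (-5*l/6 + l/A) = -3 - 5*l/6 + l/A)
P(b, 22)*F(9, 3 - 1*(-4)) = (0*(1 + 22))*(-3 - ⅚*9 + 9/(3 - 1*(-4))) = (0*23)*(-3 - 15/2 + 9/(3 + 4)) = 0*(-3 - 15/2 + 9/7) = 0*(-129/14) = 0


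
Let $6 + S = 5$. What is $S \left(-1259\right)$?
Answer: $1259$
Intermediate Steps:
$S = -1$ ($S = -6 + 5 = -1$)
$S \left(-1259\right) = \left(-1\right) \left(-1259\right) = 1259$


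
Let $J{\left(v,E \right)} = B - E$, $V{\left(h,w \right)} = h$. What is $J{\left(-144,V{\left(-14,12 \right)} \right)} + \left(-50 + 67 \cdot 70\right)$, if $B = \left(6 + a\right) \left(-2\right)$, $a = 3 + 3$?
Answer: $4630$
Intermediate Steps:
$a = 6$
$B = -24$ ($B = \left(6 + 6\right) \left(-2\right) = 12 \left(-2\right) = -24$)
$J{\left(v,E \right)} = -24 - E$
$J{\left(-144,V{\left(-14,12 \right)} \right)} + \left(-50 + 67 \cdot 70\right) = \left(-24 - -14\right) + \left(-50 + 67 \cdot 70\right) = \left(-24 + 14\right) + \left(-50 + 4690\right) = -10 + 4640 = 4630$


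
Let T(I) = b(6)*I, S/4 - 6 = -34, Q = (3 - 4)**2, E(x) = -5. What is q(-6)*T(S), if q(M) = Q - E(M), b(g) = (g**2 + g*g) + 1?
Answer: -49056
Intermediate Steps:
Q = 1 (Q = (-1)**2 = 1)
S = -112 (S = 24 + 4*(-34) = 24 - 136 = -112)
b(g) = 1 + 2*g**2 (b(g) = (g**2 + g**2) + 1 = 2*g**2 + 1 = 1 + 2*g**2)
T(I) = 73*I (T(I) = (1 + 2*6**2)*I = (1 + 2*36)*I = (1 + 72)*I = 73*I)
q(M) = 6 (q(M) = 1 - 1*(-5) = 1 + 5 = 6)
q(-6)*T(S) = 6*(73*(-112)) = 6*(-8176) = -49056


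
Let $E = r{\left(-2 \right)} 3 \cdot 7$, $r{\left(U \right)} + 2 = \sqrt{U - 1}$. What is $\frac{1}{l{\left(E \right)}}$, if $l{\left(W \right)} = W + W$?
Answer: $- \frac{1}{147} - \frac{i \sqrt{3}}{294} \approx -0.0068027 - 0.0058913 i$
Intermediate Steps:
$r{\left(U \right)} = -2 + \sqrt{-1 + U}$ ($r{\left(U \right)} = -2 + \sqrt{U - 1} = -2 + \sqrt{-1 + U}$)
$E = -42 + 21 i \sqrt{3}$ ($E = \left(-2 + \sqrt{-1 - 2}\right) 3 \cdot 7 = \left(-2 + \sqrt{-3}\right) 3 \cdot 7 = \left(-2 + i \sqrt{3}\right) 3 \cdot 7 = \left(-6 + 3 i \sqrt{3}\right) 7 = -42 + 21 i \sqrt{3} \approx -42.0 + 36.373 i$)
$l{\left(W \right)} = 2 W$
$\frac{1}{l{\left(E \right)}} = \frac{1}{2 \left(-42 + 21 i \sqrt{3}\right)} = \frac{1}{-84 + 42 i \sqrt{3}}$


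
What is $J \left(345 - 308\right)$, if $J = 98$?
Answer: $3626$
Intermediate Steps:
$J \left(345 - 308\right) = 98 \left(345 - 308\right) = 98 \cdot 37 = 3626$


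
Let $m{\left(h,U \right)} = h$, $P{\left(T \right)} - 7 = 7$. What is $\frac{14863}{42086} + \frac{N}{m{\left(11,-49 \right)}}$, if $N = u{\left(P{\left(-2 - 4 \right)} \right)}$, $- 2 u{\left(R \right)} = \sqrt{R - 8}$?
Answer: $\frac{14863}{42086} - \frac{\sqrt{6}}{22} \approx 0.24182$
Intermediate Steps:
$P{\left(T \right)} = 14$ ($P{\left(T \right)} = 7 + 7 = 14$)
$u{\left(R \right)} = - \frac{\sqrt{-8 + R}}{2}$ ($u{\left(R \right)} = - \frac{\sqrt{R - 8}}{2} = - \frac{\sqrt{-8 + R}}{2}$)
$N = - \frac{\sqrt{6}}{2}$ ($N = - \frac{\sqrt{-8 + 14}}{2} = - \frac{\sqrt{6}}{2} \approx -1.2247$)
$\frac{14863}{42086} + \frac{N}{m{\left(11,-49 \right)}} = \frac{14863}{42086} + \frac{\left(- \frac{1}{2}\right) \sqrt{6}}{11} = 14863 \cdot \frac{1}{42086} + - \frac{\sqrt{6}}{2} \cdot \frac{1}{11} = \frac{14863}{42086} - \frac{\sqrt{6}}{22}$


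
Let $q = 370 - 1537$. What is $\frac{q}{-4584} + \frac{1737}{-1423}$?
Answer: $- \frac{2100589}{2174344} \approx -0.96608$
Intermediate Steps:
$q = -1167$ ($q = 370 - 1537 = -1167$)
$\frac{q}{-4584} + \frac{1737}{-1423} = - \frac{1167}{-4584} + \frac{1737}{-1423} = \left(-1167\right) \left(- \frac{1}{4584}\right) + 1737 \left(- \frac{1}{1423}\right) = \frac{389}{1528} - \frac{1737}{1423} = - \frac{2100589}{2174344}$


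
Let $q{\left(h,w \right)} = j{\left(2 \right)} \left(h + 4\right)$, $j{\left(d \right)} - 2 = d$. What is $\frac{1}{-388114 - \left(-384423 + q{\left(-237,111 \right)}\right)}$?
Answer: $- \frac{1}{2759} \approx -0.00036245$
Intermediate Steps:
$j{\left(d \right)} = 2 + d$
$q{\left(h,w \right)} = 16 + 4 h$ ($q{\left(h,w \right)} = \left(2 + 2\right) \left(h + 4\right) = 4 \left(4 + h\right) = 16 + 4 h$)
$\frac{1}{-388114 - \left(-384423 + q{\left(-237,111 \right)}\right)} = \frac{1}{-388114 + \left(384423 - \left(16 + 4 \left(-237\right)\right)\right)} = \frac{1}{-388114 + \left(384423 - \left(16 - 948\right)\right)} = \frac{1}{-388114 + \left(384423 - -932\right)} = \frac{1}{-388114 + \left(384423 + 932\right)} = \frac{1}{-388114 + 385355} = \frac{1}{-2759} = - \frac{1}{2759}$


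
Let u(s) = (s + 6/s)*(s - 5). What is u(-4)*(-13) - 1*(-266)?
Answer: -755/2 ≈ -377.50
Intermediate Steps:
u(s) = (-5 + s)*(s + 6/s) (u(s) = (s + 6/s)*(-5 + s) = (-5 + s)*(s + 6/s))
u(-4)*(-13) - 1*(-266) = (6 + (-4)² - 30/(-4) - 5*(-4))*(-13) - 1*(-266) = (6 + 16 - 30*(-¼) + 20)*(-13) + 266 = (6 + 16 + 15/2 + 20)*(-13) + 266 = (99/2)*(-13) + 266 = -1287/2 + 266 = -755/2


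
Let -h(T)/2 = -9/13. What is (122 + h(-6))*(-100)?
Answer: -160400/13 ≈ -12338.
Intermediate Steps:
h(T) = 18/13 (h(T) = -(-18)/13 = -2*(-9/13) = 18/13)
(122 + h(-6))*(-100) = (122 + 18/13)*(-100) = (1604/13)*(-100) = -160400/13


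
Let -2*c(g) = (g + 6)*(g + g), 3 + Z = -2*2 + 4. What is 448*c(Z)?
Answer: 4032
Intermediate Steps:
Z = -3 (Z = -3 + (-2*2 + 4) = -3 + (-4 + 4) = -3 + 0 = -3)
c(g) = -g*(6 + g) (c(g) = -(g + 6)*(g + g)/2 = -(6 + g)*2*g/2 = -g*(6 + g))
448*c(Z) = 448*(-1*(-3)*(6 - 3)) = 448*(-1*(-3)*3) = 448*9 = 4032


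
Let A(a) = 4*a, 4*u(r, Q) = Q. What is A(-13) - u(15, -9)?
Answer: -199/4 ≈ -49.750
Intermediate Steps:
u(r, Q) = Q/4
A(-13) - u(15, -9) = 4*(-13) - (-9)/4 = -52 - 1*(-9/4) = -52 + 9/4 = -199/4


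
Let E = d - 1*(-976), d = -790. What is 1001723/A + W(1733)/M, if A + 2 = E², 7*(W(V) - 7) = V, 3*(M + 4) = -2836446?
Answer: 17539004921/605706346 ≈ 28.956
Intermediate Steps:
M = -945486 (M = -4 + (⅓)*(-2836446) = -4 - 945482 = -945486)
W(V) = 7 + V/7
E = 186 (E = -790 - 1*(-976) = -790 + 976 = 186)
A = 34594 (A = -2 + 186² = -2 + 34596 = 34594)
1001723/A + W(1733)/M = 1001723/34594 + (7 + (⅐)*1733)/(-945486) = 1001723*(1/34594) + (7 + 1733/7)*(-1/945486) = 1001723/34594 + (1782/7)*(-1/945486) = 1001723/34594 - 33/122563 = 17539004921/605706346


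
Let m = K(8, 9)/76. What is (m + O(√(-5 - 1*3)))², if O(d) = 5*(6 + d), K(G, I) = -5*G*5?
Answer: 198200/361 + 10400*I*√2/19 ≈ 549.03 + 774.1*I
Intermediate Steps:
K(G, I) = -25*G
m = -50/19 (m = -25*8/76 = -200*1/76 = -50/19 ≈ -2.6316)
O(d) = 30 + 5*d
(m + O(√(-5 - 1*3)))² = (-50/19 + (30 + 5*√(-5 - 1*3)))² = (-50/19 + (30 + 5*√(-5 - 3)))² = (-50/19 + (30 + 5*√(-8)))² = (-50/19 + (30 + 5*(2*I*√2)))² = (-50/19 + (30 + 10*I*√2))² = (520/19 + 10*I*√2)²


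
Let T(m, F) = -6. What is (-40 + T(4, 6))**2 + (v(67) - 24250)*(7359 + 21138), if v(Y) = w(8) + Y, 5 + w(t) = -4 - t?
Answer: -689625284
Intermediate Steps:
w(t) = -9 - t (w(t) = -5 + (-4 - t) = -9 - t)
v(Y) = -17 + Y (v(Y) = (-9 - 1*8) + Y = (-9 - 8) + Y = -17 + Y)
(-40 + T(4, 6))**2 + (v(67) - 24250)*(7359 + 21138) = (-40 - 6)**2 + ((-17 + 67) - 24250)*(7359 + 21138) = (-46)**2 + (50 - 24250)*28497 = 2116 - 24200*28497 = 2116 - 689627400 = -689625284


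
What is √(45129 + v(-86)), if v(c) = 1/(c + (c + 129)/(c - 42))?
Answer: √5511359704001/11051 ≈ 212.44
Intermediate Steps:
v(c) = 1/(c + (129 + c)/(-42 + c))
√(45129 + v(-86)) = √(45129 + (-42 - 86)/(129 + (-86)² - 41*(-86))) = √(45129 - 128/(129 + 7396 + 3526)) = √(45129 - 128/11051) = √(498720451/11051) = √5511359704001/11051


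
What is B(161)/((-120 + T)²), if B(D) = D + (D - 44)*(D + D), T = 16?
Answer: 37835/10816 ≈ 3.4981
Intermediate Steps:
B(D) = D + 2*D*(-44 + D) (B(D) = D + (-44 + D)*(2*D) = D + 2*D*(-44 + D))
B(161)/((-120 + T)²) = (161*(-87 + 2*161))/((-120 + 16)²) = (161*(-87 + 322))/((-104)²) = (161*235)/10816 = 37835*(1/10816) = 37835/10816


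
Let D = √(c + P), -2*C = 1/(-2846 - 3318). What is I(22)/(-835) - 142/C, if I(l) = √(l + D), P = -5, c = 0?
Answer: -1750576 - √(22 + I*√5)/835 ≈ -1.7506e+6 - 0.0002851*I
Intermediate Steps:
C = 1/12328 (C = -1/(2*(-2846 - 3318)) = -½/(-6164) = -½*(-1/6164) = 1/12328 ≈ 8.1116e-5)
D = I*√5 (D = √(0 - 5) = √(-5) = I*√5 ≈ 2.2361*I)
I(l) = √(l + I*√5)
I(22)/(-835) - 142/C = √(22 + I*√5)/(-835) - 142/1/12328 = √(22 + I*√5)*(-1/835) - 142*12328 = -√(22 + I*√5)/835 - 1750576 = -1750576 - √(22 + I*√5)/835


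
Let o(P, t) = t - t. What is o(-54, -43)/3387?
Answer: 0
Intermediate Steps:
o(P, t) = 0
o(-54, -43)/3387 = 0/3387 = 0*(1/3387) = 0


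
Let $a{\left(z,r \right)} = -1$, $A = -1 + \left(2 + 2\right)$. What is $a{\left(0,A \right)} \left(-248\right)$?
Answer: $248$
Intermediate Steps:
$A = 3$ ($A = -1 + 4 = 3$)
$a{\left(0,A \right)} \left(-248\right) = \left(-1\right) \left(-248\right) = 248$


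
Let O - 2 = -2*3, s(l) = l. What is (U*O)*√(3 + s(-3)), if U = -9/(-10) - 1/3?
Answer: 0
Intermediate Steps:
O = -4 (O = 2 - 2*3 = 2 - 6 = -4)
U = 17/30 (U = -9*(-⅒) - 1*⅓ = 9/10 - ⅓ = 17/30 ≈ 0.56667)
(U*O)*√(3 + s(-3)) = ((17/30)*(-4))*√(3 - 3) = -34*√0/15 = -34/15*0 = 0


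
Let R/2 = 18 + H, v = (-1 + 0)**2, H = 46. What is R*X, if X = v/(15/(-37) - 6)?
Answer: -4736/237 ≈ -19.983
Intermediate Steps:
v = 1 (v = (-1)**2 = 1)
R = 128 (R = 2*(18 + 46) = 2*64 = 128)
X = -37/237 (X = 1/(15/(-37) - 6) = 1/(15*(-1/37) - 6) = 1/(-15/37 - 6) = 1/(-237/37) = 1*(-37/237) = -37/237 ≈ -0.15612)
R*X = 128*(-37/237) = -4736/237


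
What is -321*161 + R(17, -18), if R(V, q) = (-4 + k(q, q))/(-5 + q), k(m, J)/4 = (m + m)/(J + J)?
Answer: -51681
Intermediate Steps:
k(m, J) = 4*m/J (k(m, J) = 4*((m + m)/(J + J)) = 4*((2*m)/((2*J))) = 4*((2*m)*(1/(2*J))) = 4*(m/J) = 4*m/J)
R(V, q) = 0 (R(V, q) = (-4 + 4*q/q)/(-5 + q) = (-4 + 4)/(-5 + q) = 0/(-5 + q) = 0)
-321*161 + R(17, -18) = -321*161 + 0 = -51681 + 0 = -51681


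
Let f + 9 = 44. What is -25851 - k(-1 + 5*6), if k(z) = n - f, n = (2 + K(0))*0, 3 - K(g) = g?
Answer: -25816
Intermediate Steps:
f = 35 (f = -9 + 44 = 35)
K(g) = 3 - g
n = 0 (n = (2 + (3 - 1*0))*0 = (2 + (3 + 0))*0 = (2 + 3)*0 = 5*0 = 0)
k(z) = -35 (k(z) = 0 - 1*35 = 0 - 35 = -35)
-25851 - k(-1 + 5*6) = -25851 - 1*(-35) = -25851 + 35 = -25816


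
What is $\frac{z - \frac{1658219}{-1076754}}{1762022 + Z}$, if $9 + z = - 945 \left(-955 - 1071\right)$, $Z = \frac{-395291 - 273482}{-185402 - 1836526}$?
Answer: $\frac{694705100118302444}{639355400576650751} \approx 1.0866$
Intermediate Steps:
$Z = \frac{668773}{2021928}$ ($Z = - \frac{668773}{-2021928} = \left(-668773\right) \left(- \frac{1}{2021928}\right) = \frac{668773}{2021928} \approx 0.33076$)
$z = 1914561$ ($z = -9 - 945 \left(-955 - 1071\right) = -9 - -1914570 = -9 + 1914570 = 1914561$)
$\frac{z - \frac{1658219}{-1076754}}{1762022 + Z} = \frac{1914561 - \frac{1658219}{-1076754}}{1762022 + \frac{668773}{2021928}} = \frac{1914561 - - \frac{1658219}{1076754}}{\frac{3562682287189}{2021928}} = \left(1914561 + \frac{1658219}{1076754}\right) \frac{2021928}{3562682287189} = \frac{2061512873213}{1076754} \cdot \frac{2021928}{3562682287189} = \frac{694705100118302444}{639355400576650751}$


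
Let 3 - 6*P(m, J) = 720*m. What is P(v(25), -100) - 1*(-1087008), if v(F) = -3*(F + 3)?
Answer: 2194177/2 ≈ 1.0971e+6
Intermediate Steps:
v(F) = -9 - 3*F (v(F) = -3*(3 + F) = -9 - 3*F)
P(m, J) = ½ - 120*m
P(v(25), -100) - 1*(-1087008) = (½ - 120*(-9 - 3*25)) - 1*(-1087008) = (½ - 120*(-9 - 75)) + 1087008 = (½ - 120*(-84)) + 1087008 = (½ + 10080) + 1087008 = 20161/2 + 1087008 = 2194177/2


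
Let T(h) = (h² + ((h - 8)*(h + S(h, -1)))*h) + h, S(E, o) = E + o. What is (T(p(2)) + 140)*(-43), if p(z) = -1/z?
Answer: -22575/4 ≈ -5643.8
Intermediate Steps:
T(h) = h + h² + h*(-1 + 2*h)*(-8 + h) (T(h) = (h² + ((h - 8)*(h + (h - 1)))*h) + h = (h² + ((-8 + h)*(h + (-1 + h)))*h) + h = (h² + ((-8 + h)*(-1 + 2*h))*h) + h = (h² + ((-1 + 2*h)*(-8 + h))*h) + h = (h² + h*(-1 + 2*h)*(-8 + h)) + h = h + h² + h*(-1 + 2*h)*(-8 + h))
(T(p(2)) + 140)*(-43) = ((-1/2)*(9 - (-16)/2 + 2*(-1/2)²) + 140)*(-43) = ((-1*½)*(9 - (-16)/2 + 2*(-1*½)²) + 140)*(-43) = (-(9 - 16*(-½) + 2*(-½)²)/2 + 140)*(-43) = (-(9 + 8 + 2*(¼))/2 + 140)*(-43) = (-(9 + 8 + ½)/2 + 140)*(-43) = (-½*35/2 + 140)*(-43) = (-35/4 + 140)*(-43) = (525/4)*(-43) = -22575/4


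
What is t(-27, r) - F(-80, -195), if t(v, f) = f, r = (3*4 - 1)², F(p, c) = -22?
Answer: 143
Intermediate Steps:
r = 121 (r = (12 - 1)² = 11² = 121)
t(-27, r) - F(-80, -195) = 121 - 1*(-22) = 121 + 22 = 143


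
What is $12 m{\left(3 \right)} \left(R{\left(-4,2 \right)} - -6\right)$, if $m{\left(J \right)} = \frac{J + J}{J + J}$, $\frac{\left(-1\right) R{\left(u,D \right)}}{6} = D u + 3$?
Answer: $432$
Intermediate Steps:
$R{\left(u,D \right)} = -18 - 6 D u$ ($R{\left(u,D \right)} = - 6 \left(D u + 3\right) = - 6 \left(3 + D u\right) = -18 - 6 D u$)
$m{\left(J \right)} = 1$ ($m{\left(J \right)} = \frac{2 J}{2 J} = 2 J \frac{1}{2 J} = 1$)
$12 m{\left(3 \right)} \left(R{\left(-4,2 \right)} - -6\right) = 12 \cdot 1 \left(\left(-18 - 12 \left(-4\right)\right) - -6\right) = 12 \left(\left(-18 + 48\right) + 6\right) = 12 \left(30 + 6\right) = 12 \cdot 36 = 432$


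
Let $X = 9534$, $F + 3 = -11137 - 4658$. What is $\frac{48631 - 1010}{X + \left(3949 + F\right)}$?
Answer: $- \frac{47621}{2315} \approx -20.571$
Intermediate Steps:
$F = -15798$ ($F = -3 - 15795 = -15798$)
$\frac{48631 - 1010}{X + \left(3949 + F\right)} = \frac{48631 - 1010}{9534 + \left(3949 - 15798\right)} = \frac{47621}{9534 - 11849} = \frac{47621}{-2315} = 47621 \left(- \frac{1}{2315}\right) = - \frac{47621}{2315}$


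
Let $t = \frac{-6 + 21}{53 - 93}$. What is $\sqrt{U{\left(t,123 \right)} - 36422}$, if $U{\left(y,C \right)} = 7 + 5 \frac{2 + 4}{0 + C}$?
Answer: $\frac{i \sqrt{61213205}}{41} \approx 190.83 i$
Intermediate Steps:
$t = - \frac{3}{8}$ ($t = \frac{15}{-40} = 15 \left(- \frac{1}{40}\right) = - \frac{3}{8} \approx -0.375$)
$U{\left(y,C \right)} = 7 + \frac{30}{C}$ ($U{\left(y,C \right)} = 7 + 5 \frac{6}{C} = 7 + \frac{30}{C}$)
$\sqrt{U{\left(t,123 \right)} - 36422} = \sqrt{\left(7 + \frac{30}{123}\right) - 36422} = \sqrt{\left(7 + 30 \cdot \frac{1}{123}\right) - 36422} = \sqrt{\left(7 + \frac{10}{41}\right) - 36422} = \sqrt{\frac{297}{41} - 36422} = \sqrt{- \frac{1493005}{41}} = \frac{i \sqrt{61213205}}{41}$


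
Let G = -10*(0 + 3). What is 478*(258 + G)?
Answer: 108984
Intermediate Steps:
G = -30 (G = -10*3 = -30)
478*(258 + G) = 478*(258 - 30) = 478*228 = 108984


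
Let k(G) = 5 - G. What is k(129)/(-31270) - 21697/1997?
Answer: -339108781/31223095 ≈ -10.861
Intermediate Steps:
k(129)/(-31270) - 21697/1997 = (5 - 1*129)/(-31270) - 21697/1997 = (5 - 129)*(-1/31270) - 21697*1/1997 = -124*(-1/31270) - 21697/1997 = 62/15635 - 21697/1997 = -339108781/31223095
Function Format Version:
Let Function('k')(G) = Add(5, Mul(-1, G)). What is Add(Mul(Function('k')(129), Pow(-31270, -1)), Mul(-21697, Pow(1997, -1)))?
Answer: Rational(-339108781, 31223095) ≈ -10.861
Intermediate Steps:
Add(Mul(Function('k')(129), Pow(-31270, -1)), Mul(-21697, Pow(1997, -1))) = Add(Mul(Add(5, Mul(-1, 129)), Pow(-31270, -1)), Mul(-21697, Pow(1997, -1))) = Add(Mul(Add(5, -129), Rational(-1, 31270)), Mul(-21697, Rational(1, 1997))) = Add(Mul(-124, Rational(-1, 31270)), Rational(-21697, 1997)) = Add(Rational(62, 15635), Rational(-21697, 1997)) = Rational(-339108781, 31223095)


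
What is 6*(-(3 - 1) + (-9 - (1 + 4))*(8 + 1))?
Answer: -768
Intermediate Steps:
6*(-(3 - 1) + (-9 - (1 + 4))*(8 + 1)) = 6*(-1*2 + (-9 - 1*5)*9) = 6*(-2 + (-9 - 5)*9) = 6*(-2 - 14*9) = 6*(-2 - 126) = 6*(-128) = -768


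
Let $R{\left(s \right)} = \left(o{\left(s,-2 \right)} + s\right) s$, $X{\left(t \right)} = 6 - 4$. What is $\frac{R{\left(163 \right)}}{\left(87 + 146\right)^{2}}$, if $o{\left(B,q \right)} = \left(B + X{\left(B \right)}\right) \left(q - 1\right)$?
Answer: $- \frac{54116}{54289} \approx -0.99681$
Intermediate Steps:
$X{\left(t \right)} = 2$
$o{\left(B,q \right)} = \left(-1 + q\right) \left(2 + B\right)$ ($o{\left(B,q \right)} = \left(B + 2\right) \left(q - 1\right) = \left(2 + B\right) \left(-1 + q\right) = \left(-1 + q\right) \left(2 + B\right)$)
$R{\left(s \right)} = s \left(-6 - 2 s\right)$ ($R{\left(s \right)} = \left(\left(-2 - s + 2 \left(-2\right) + s \left(-2\right)\right) + s\right) s = \left(\left(-2 - s - 4 - 2 s\right) + s\right) s = \left(\left(-6 - 3 s\right) + s\right) s = \left(-6 - 2 s\right) s = s \left(-6 - 2 s\right)$)
$\frac{R{\left(163 \right)}}{\left(87 + 146\right)^{2}} = \frac{2 \cdot 163 \left(-3 - 163\right)}{\left(87 + 146\right)^{2}} = \frac{2 \cdot 163 \left(-3 - 163\right)}{233^{2}} = \frac{2 \cdot 163 \left(-166\right)}{54289} = \left(-54116\right) \frac{1}{54289} = - \frac{54116}{54289}$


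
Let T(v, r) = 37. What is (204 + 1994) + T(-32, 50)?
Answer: 2235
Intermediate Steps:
(204 + 1994) + T(-32, 50) = (204 + 1994) + 37 = 2198 + 37 = 2235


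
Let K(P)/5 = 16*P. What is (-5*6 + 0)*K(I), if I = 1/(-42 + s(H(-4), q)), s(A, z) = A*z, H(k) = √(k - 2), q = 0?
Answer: 400/7 ≈ 57.143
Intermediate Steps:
H(k) = √(-2 + k)
I = -1/42 (I = 1/(-42 + √(-2 - 4)*0) = 1/(-42 + √(-6)*0) = 1/(-42 + (I*√6)*0) = 1/(-42 + 0) = 1/(-42) = -1/42 ≈ -0.023810)
K(P) = 80*P (K(P) = 5*(16*P) = 80*P)
(-5*6 + 0)*K(I) = (-5*6 + 0)*(80*(-1/42)) = (-30 + 0)*(-40/21) = -30*(-40/21) = 400/7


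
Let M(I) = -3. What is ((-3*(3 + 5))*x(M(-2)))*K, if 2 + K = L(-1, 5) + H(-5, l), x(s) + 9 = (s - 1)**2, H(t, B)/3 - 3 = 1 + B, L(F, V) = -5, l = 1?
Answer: -1344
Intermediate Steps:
H(t, B) = 12 + 3*B (H(t, B) = 9 + 3*(1 + B) = 9 + (3 + 3*B) = 12 + 3*B)
x(s) = -9 + (-1 + s)**2 (x(s) = -9 + (s - 1)**2 = -9 + (-1 + s)**2)
K = 8 (K = -2 + (-5 + (12 + 3*1)) = -2 + (-5 + (12 + 3)) = -2 + (-5 + 15) = -2 + 10 = 8)
((-3*(3 + 5))*x(M(-2)))*K = ((-3*(3 + 5))*(-9 + (-1 - 3)**2))*8 = ((-3*8)*(-9 + (-4)**2))*8 = -24*(-9 + 16)*8 = -24*7*8 = -168*8 = -1344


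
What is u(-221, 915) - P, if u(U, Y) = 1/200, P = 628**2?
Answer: -78876799/200 ≈ -3.9438e+5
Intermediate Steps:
P = 394384
u(U, Y) = 1/200
u(-221, 915) - P = 1/200 - 1*394384 = 1/200 - 394384 = -78876799/200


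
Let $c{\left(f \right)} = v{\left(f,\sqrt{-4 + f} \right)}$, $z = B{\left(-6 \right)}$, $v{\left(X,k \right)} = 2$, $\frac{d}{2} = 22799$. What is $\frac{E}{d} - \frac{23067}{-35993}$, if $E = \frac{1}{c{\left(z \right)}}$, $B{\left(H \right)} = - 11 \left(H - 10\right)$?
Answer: $\frac{2103654125}{3282417628} \approx 0.64089$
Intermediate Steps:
$d = 45598$ ($d = 2 \cdot 22799 = 45598$)
$B{\left(H \right)} = 110 - 11 H$ ($B{\left(H \right)} = - 11 \left(-10 + H\right) = 110 - 11 H$)
$z = 176$ ($z = 110 - -66 = 110 + 66 = 176$)
$c{\left(f \right)} = 2$
$E = \frac{1}{2} \approx 0.5$
$\frac{E}{d} - \frac{23067}{-35993} = \frac{1}{2 \cdot 45598} - \frac{23067}{-35993} = \frac{1}{2} \cdot \frac{1}{45598} - - \frac{23067}{35993} = \frac{1}{91196} + \frac{23067}{35993} = \frac{2103654125}{3282417628}$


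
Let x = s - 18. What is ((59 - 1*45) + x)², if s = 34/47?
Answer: 23716/2209 ≈ 10.736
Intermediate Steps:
s = 34/47 (s = 34*(1/47) = 34/47 ≈ 0.72340)
x = -812/47 (x = 34/47 - 18 = -812/47 ≈ -17.277)
((59 - 1*45) + x)² = ((59 - 1*45) - 812/47)² = ((59 - 45) - 812/47)² = (14 - 812/47)² = (-154/47)² = 23716/2209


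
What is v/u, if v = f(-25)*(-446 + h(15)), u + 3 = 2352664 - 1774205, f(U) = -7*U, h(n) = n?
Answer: -75425/578456 ≈ -0.13039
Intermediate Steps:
u = 578456 (u = -3 + (2352664 - 1774205) = -3 + 578459 = 578456)
v = -75425 (v = (-7*(-25))*(-446 + 15) = 175*(-431) = -75425)
v/u = -75425/578456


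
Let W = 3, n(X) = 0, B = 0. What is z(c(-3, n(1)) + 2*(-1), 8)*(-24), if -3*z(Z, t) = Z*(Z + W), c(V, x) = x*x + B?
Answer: -16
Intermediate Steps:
c(V, x) = x**2 (c(V, x) = x*x + 0 = x**2 + 0 = x**2)
z(Z, t) = -Z*(3 + Z)/3 (z(Z, t) = -Z*(Z + 3)/3 = -Z*(3 + Z)/3)
z(c(-3, n(1)) + 2*(-1), 8)*(-24) = -(0**2 + 2*(-1))*(3 + (0**2 + 2*(-1)))/3*(-24) = -(0 - 2)*(3 + (0 - 2))/3*(-24) = -1/3*(-2)*(3 - 2)*(-24) = -1/3*(-2)*1*(-24) = (2/3)*(-24) = -16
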